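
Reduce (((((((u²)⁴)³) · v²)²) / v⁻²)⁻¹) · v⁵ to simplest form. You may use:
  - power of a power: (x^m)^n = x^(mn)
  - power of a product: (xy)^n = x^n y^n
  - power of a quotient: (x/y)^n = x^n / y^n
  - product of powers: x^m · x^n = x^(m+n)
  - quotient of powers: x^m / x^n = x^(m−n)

(((((((u²)⁴)³) · v²)²) / v⁻²)⁻¹) · v⁵
= (((((((u²)⁴)³) · v²)²)⁻¹) / ((v⁻²)⁻¹)) · v⁵    [power of a quotient]
= ((((((u²)⁴)³) · v²)⁻²) / ((v⁻²)⁻¹)) · v⁵    [power of a power]
= ((((((u²)⁴)³)⁻²) · ((v²)⁻²)) / ((v⁻²)⁻¹)) · v⁵    [power of a product]
= (((((u²)⁴)⁻⁶) · ((v²)⁻²)) / ((v⁻²)⁻¹)) · v⁵    [power of a power]
= ((((u²)⁻²⁴) · ((v²)⁻²)) / ((v⁻²)⁻¹)) · v⁵    [power of a power]
= ((u⁻⁴⁸ · ((v²)⁻²)) / ((v⁻²)⁻¹)) · v⁵    [power of a power]
= ((u⁻⁴⁸ · v⁻⁴) / ((v⁻²)⁻¹)) · v⁵    [power of a power]
= ((u⁻⁴⁸ · v⁻⁴) / v²) · v⁵    [power of a power]
= u⁻⁴⁸v⁻¹    [quotient of powers; product of powers]

u⁻⁴⁸v⁻¹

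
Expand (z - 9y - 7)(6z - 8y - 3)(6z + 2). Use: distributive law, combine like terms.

(z - 9y - 7)(6z - 8y - 3)(6z + 2)
= (6z² - 8yz - 3z - 54yz + 72y² + 27y - 42z + 56y + 21)(6z + 2)    [distributive law]
= (6z² - 62yz - 45z + 72y² + 83y + 21)(6z + 2)    [combine like terms]
= 36z³ + 12z² - 372yz² - 124yz - 270z² - 90z + 432y²z + 144y² + 498yz + 166y + 126z + 42    [distributive law]
= 36z³ - 258z² - 372yz² + 374yz + 36z + 432y²z + 144y² + 166y + 42    [combine like terms]

36z³ - 258z² - 372yz² + 374yz + 36z + 432y²z + 144y² + 166y + 42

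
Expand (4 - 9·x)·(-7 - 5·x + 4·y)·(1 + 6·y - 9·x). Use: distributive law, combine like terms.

(4 - 9·x)·(-7 - 5·x + 4·y)·(1 + 6·y - 9·x)
= (-28 - 20·x + 16·y + 63·x + 45·x² - 36·x·y)·(1 + 6·y - 9·x)    [distributive law]
= (-28 + 43·x + 16·y + 45·x² - 36·x·y)·(1 + 6·y - 9·x)    [combine like terms]
= -28 - 168·y + 252·x + 43·x + 258·x·y - 387·x² + 16·y + 96·y² - 144·x·y + 45·x² + 270·x²·y - 405·x³ - 36·x·y - 216·x·y² + 324·x²·y    [distributive law]
= -28 - 152·y + 295·x + 78·x·y - 342·x² + 96·y² + 594·x²·y - 405·x³ - 216·x·y²    [combine like terms]

-28 - 152·y + 295·x + 78·x·y - 342·x² + 96·y² + 594·x²·y - 405·x³ - 216·x·y²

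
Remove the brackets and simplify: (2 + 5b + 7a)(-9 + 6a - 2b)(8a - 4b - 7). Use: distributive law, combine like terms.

213a + 415b + 126 - 702a^2 - 300ab + 266b^2 - 40a^2b - 144ab^2 + 40b^3 + 336a^3

(2 + 5b + 7a)(-9 + 6a - 2b)(8a - 4b - 7)
= (-18 + 12a - 4b - 45b + 30ab - 10b^2 - 63a + 42a^2 - 14ab)(8a - 4b - 7)    [distributive law]
= (-18 - 51a - 49b + 16ab - 10b^2 + 42a^2)(8a - 4b - 7)    [combine like terms]
= -144a + 72b + 126 - 408a^2 + 204ab + 357a - 392ab + 196b^2 + 343b + 128a^2b - 64ab^2 - 112ab - 80ab^2 + 40b^3 + 70b^2 + 336a^3 - 168a^2b - 294a^2    [distributive law]
= 213a + 415b + 126 - 702a^2 - 300ab + 266b^2 - 40a^2b - 144ab^2 + 40b^3 + 336a^3    [combine like terms]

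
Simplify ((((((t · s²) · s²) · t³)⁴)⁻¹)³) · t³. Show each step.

s⁻⁴⁸t⁻⁴⁵

((((((t · s²) · s²) · t³)⁴)⁻¹)³) · t³
= (((((t · s²) · s²) · t³)⁴)⁻³) · t³    [power of a power]
= ((((t · s²) · s²) · t³)⁻¹²) · t³    [power of a power]
= ((((t · s²) · s²)⁻¹²) · ((t³)⁻¹²)) · t³    [power of a product]
= ((((t · s²)⁻¹²) · ((s²)⁻¹²)) · ((t³)⁻¹²)) · t³    [power of a product]
= ((((t⁻¹²) · ((s²)⁻¹²)) · ((s²)⁻¹²)) · ((t³)⁻¹²)) · t³    [power of a product]
= (((t⁻¹² · s⁻²⁴) · ((s²)⁻¹²)) · ((t³)⁻¹²)) · t³    [power of a power]
= (((t⁻¹² · s⁻²⁴) · s⁻²⁴) · ((t³)⁻¹²)) · t³    [power of a power]
= (((t⁻¹² · s⁻²⁴) · s⁻²⁴) · t⁻³⁶) · t³    [power of a power]
= s⁻⁴⁸t⁻⁴⁵    [product of powers]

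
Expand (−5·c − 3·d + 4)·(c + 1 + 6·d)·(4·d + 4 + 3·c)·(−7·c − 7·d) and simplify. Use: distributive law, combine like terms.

(−5·c − 3·d + 4)·(c + 1 + 6·d)·(4·d + 4 + 3·c)·(−7·c − 7·d)
= (−5·c² − 5·c − 30·c·d − 3·c·d − 3·d − 18·d² + 4·c + 4 + 24·d)·(4·d + 4 + 3·c)·(−7·c − 7·d)    [distributive law]
= (−5·c² − c − 33·c·d + 21·d − 18·d² + 4)·(4·d + 4 + 3·c)·(−7·c − 7·d)    [combine like terms]
= (−20·c²·d − 20·c² − 15·c³ − 4·c·d − 4·c − 3·c² − 132·c·d² − 132·c·d − 99·c²·d + 84·d² + 84·d + 63·c·d − 72·d³ − 72·d² − 54·c·d² + 16·d + 16 + 12·c)·(−7·c − 7·d)    [distributive law]
= (−119·c²·d − 23·c² − 15·c³ − 73·c·d + 8·c − 186·c·d² + 12·d² + 100·d − 72·d³ + 16)·(−7·c − 7·d)    [combine like terms]
= 833·c³·d + 833·c²·d² + 161·c³ + 161·c²·d + 105·c⁴ + 105·c³·d + 511·c²·d + 511·c·d² − 56·c² − 56·c·d + 1302·c²·d² + 1302·c·d³ − 84·c·d² − 84·d³ − 700·c·d − 700·d² + 504·c·d³ + 504·d⁴ − 112·c − 112·d    [distributive law]
= 938·c³·d + 2135·c²·d² + 161·c³ + 672·c²·d + 105·c⁴ + 427·c·d² − 56·c² − 756·c·d + 1806·c·d³ − 84·d³ − 700·d² + 504·d⁴ − 112·c − 112·d    [combine like terms]

938·c³·d + 2135·c²·d² + 161·c³ + 672·c²·d + 105·c⁴ + 427·c·d² − 56·c² − 756·c·d + 1806·c·d³ − 84·d³ − 700·d² + 504·d⁴ − 112·c − 112·d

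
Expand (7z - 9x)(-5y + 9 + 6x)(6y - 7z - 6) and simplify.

(7z - 9x)(-5y + 9 + 6x)(6y - 7z - 6)
= (-35yz + 63z + 42xz + 45xy - 81x - 54x^2)(6y - 7z - 6)    [distributive law]
= -210y^2z + 245yz^2 + 210yz + 378yz - 441z^2 - 378z + 252xyz - 294xz^2 - 252xz + 270xy^2 - 315xyz - 270xy - 486xy + 567xz + 486x - 324x^2y + 378x^2z + 324x^2    [distributive law]
= -210y^2z + 245yz^2 + 588yz - 441z^2 - 378z - 63xyz - 294xz^2 + 315xz + 270xy^2 - 756xy + 486x - 324x^2y + 378x^2z + 324x^2    [combine like terms]

-210y^2z + 245yz^2 + 588yz - 441z^2 - 378z - 63xyz - 294xz^2 + 315xz + 270xy^2 - 756xy + 486x - 324x^2y + 378x^2z + 324x^2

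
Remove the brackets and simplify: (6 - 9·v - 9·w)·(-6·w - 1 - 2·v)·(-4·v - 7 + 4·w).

-408·v·w + 165·w - 486·w^2 + 45·v + 42 - 114·v^2 - 216·v^2·w + 72·v·w^2 - 72·v^3 + 216·w^3

(6 - 9·v - 9·w)·(-6·w - 1 - 2·v)·(-4·v - 7 + 4·w)
= (-36·w - 6 - 12·v + 54·v·w + 9·v + 18·v^2 + 54·w^2 + 9·w + 18·v·w)·(-4·v - 7 + 4·w)    [distributive law]
= (-27·w - 6 - 3·v + 72·v·w + 18·v^2 + 54·w^2)·(-4·v - 7 + 4·w)    [combine like terms]
= 108·v·w + 189·w - 108·w^2 + 24·v + 42 - 24·w + 12·v^2 + 21·v - 12·v·w - 288·v^2·w - 504·v·w + 288·v·w^2 - 72·v^3 - 126·v^2 + 72·v^2·w - 216·v·w^2 - 378·w^2 + 216·w^3    [distributive law]
= -408·v·w + 165·w - 486·w^2 + 45·v + 42 - 114·v^2 - 216·v^2·w + 72·v·w^2 - 72·v^3 + 216·w^3    [combine like terms]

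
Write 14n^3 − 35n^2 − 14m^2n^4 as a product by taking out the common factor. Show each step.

7n^2(2n − 5 − 2m^2n^2)

14n^3 − 35n^2 − 14m^2n^4
= 7(2n^3 − 5n^2 − 2m^2n^4)    [factor out 7]
= 7n^2(2n − 5 − 2m^2n^2)    [factor out n^2]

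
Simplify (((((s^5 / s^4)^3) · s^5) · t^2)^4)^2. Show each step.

s^64t^16

(((((s^5 / s^4)^3) · s^5) · t^2)^4)^2
= ((((s^5 / s^4)^3) · s^5) · t^2)^8    [power of a power]
= ((((s^5 / s^4)^3) · s^5)^8) · ((t^2)^8)    [power of a product]
= ((((s^5 / s^4)^3)^8) · ((s^5)^8)) · ((t^2)^8)    [power of a product]
= (((s^5 / s^4)^24) · ((s^5)^8)) · ((t^2)^8)    [power of a power]
= ((((s^5)^24) / ((s^4)^24)) · ((s^5)^8)) · ((t^2)^8)    [power of a quotient]
= ((s^120 / ((s^4)^24)) · ((s^5)^8)) · ((t^2)^8)    [power of a power]
= ((s^120 / s^96) · ((s^5)^8)) · ((t^2)^8)    [power of a power]
= (s^24 · ((s^5)^8)) · ((t^2)^8)    [quotient of powers]
= (s^24 · s^40) · ((t^2)^8)    [power of a power]
= s^64 · ((t^2)^8)    [product of powers]
= s^64 · t^16    [power of a power]
= s^64t^16    [rearrange]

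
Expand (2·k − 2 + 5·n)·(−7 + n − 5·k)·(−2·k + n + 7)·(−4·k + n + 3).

308·k^3 + 410·k^2·n + 38·k^2 − 182·k·n^2 + 651·k·n − 560·k − 124·k^3·n + 168·k^2·n^2 − 53·k·n^3 − 80·k^4 − 251·n^2 − 637·n + 294 + 13·n^3 + 5·n^4

(2·k − 2 + 5·n)·(−7 + n − 5·k)·(−2·k + n + 7)·(−4·k + n + 3)
= (−14·k + 2·k·n − 10·k^2 + 14 − 2·n + 10·k − 35·n + 5·n^2 − 25·k·n)·(−2·k + n + 7)·(−4·k + n + 3)    [distributive law]
= (−4·k − 23·k·n − 10·k^2 + 14 − 37·n + 5·n^2)·(−2·k + n + 7)·(−4·k + n + 3)    [combine like terms]
= (8·k^2 − 4·k·n − 28·k + 46·k^2·n − 23·k·n^2 − 161·k·n + 20·k^3 − 10·k^2·n − 70·k^2 − 28·k + 14·n + 98 + 74·k·n − 37·n^2 − 259·n − 10·k·n^2 + 5·n^3 + 35·n^2)·(−4·k + n + 3)    [distributive law]
= (−62·k^2 − 91·k·n − 56·k + 36·k^2·n − 33·k·n^2 + 20·k^3 − 245·n + 98 − 2·n^2 + 5·n^3)·(−4·k + n + 3)    [combine like terms]
= 248·k^3 − 62·k^2·n − 186·k^2 + 364·k^2·n − 91·k·n^2 − 273·k·n + 224·k^2 − 56·k·n − 168·k − 144·k^3·n + 36·k^2·n^2 + 108·k^2·n + 132·k^2·n^2 − 33·k·n^3 − 99·k·n^2 − 80·k^4 + 20·k^3·n + 60·k^3 + 980·k·n − 245·n^2 − 735·n − 392·k + 98·n + 294 + 8·k·n^2 − 2·n^3 − 6·n^2 − 20·k·n^3 + 5·n^4 + 15·n^3    [distributive law]
= 308·k^3 + 410·k^2·n + 38·k^2 − 182·k·n^2 + 651·k·n − 560·k − 124·k^3·n + 168·k^2·n^2 − 53·k·n^3 − 80·k^4 − 251·n^2 − 637·n + 294 + 13·n^3 + 5·n^4    [combine like terms]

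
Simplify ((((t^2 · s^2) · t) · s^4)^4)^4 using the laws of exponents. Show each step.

s^96t^48

((((t^2 · s^2) · t) · s^4)^4)^4
= (((t^2 · s^2) · t) · s^4)^16    [power of a power]
= (((t^2 · s^2) · t)^16) · ((s^4)^16)    [power of a product]
= (((t^2 · s^2)^16) · (t^16)) · ((s^4)^16)    [power of a product]
= ((((t^2)^16) · ((s^2)^16)) · (t^16)) · ((s^4)^16)    [power of a product]
= ((t^32 · ((s^2)^16)) · (t^16)) · ((s^4)^16)    [power of a power]
= ((t^32 · s^32) · (t^16)) · ((s^4)^16)    [power of a power]
= ((t^32 · s^32) · t^16) · s^64    [power of a power]
= s^96t^48    [product of powers]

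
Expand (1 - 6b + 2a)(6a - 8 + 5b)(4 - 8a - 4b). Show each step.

24a + 128a^2 - 488ab - 32 + 244b - 332b^2 + 160a^2b + 344ab^2 + 120b^3 - 96a^3

(1 - 6b + 2a)(6a - 8 + 5b)(4 - 8a - 4b)
= (6a - 8 + 5b - 36ab + 48b - 30b^2 + 12a^2 - 16a + 10ab)(4 - 8a - 4b)    [distributive law]
= (-10a - 8 + 53b - 26ab - 30b^2 + 12a^2)(4 - 8a - 4b)    [combine like terms]
= -40a + 80a^2 + 40ab - 32 + 64a + 32b + 212b - 424ab - 212b^2 - 104ab + 208a^2b + 104ab^2 - 120b^2 + 240ab^2 + 120b^3 + 48a^2 - 96a^3 - 48a^2b    [distributive law]
= 24a + 128a^2 - 488ab - 32 + 244b - 332b^2 + 160a^2b + 344ab^2 + 120b^3 - 96a^3    [combine like terms]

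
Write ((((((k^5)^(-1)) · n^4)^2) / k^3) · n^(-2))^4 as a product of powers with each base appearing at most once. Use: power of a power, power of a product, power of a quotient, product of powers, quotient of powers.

((((((k^5)^(-1)) · n^4)^2) / k^3) · n^(-2))^4
= ((((((k^5)^(-1)) · n^4)^2) / k^3)^4) · ((n^(-2))^4)    [power of a product]
= ((((((k^5)^(-1)) · n^4)^2)^4) / ((k^3)^4)) · ((n^(-2))^4)    [power of a quotient]
= (((((k^5)^(-1)) · n^4)^8) / ((k^3)^4)) · ((n^(-2))^4)    [power of a power]
= (((((k^5)^(-1))^8) · ((n^4)^8)) / ((k^3)^4)) · ((n^(-2))^4)    [power of a product]
= ((((k^5)^(-8)) · ((n^4)^8)) / ((k^3)^4)) · ((n^(-2))^4)    [power of a power]
= ((k^(-40) · ((n^4)^8)) / ((k^3)^4)) · ((n^(-2))^4)    [power of a power]
= ((k^(-40) · n^32) / ((k^3)^4)) · ((n^(-2))^4)    [power of a power]
= ((k^(-40) · n^32) / k^12) · ((n^(-2))^4)    [power of a power]
= ((k^(-40) · n^32) / k^12) · n^(-8)    [power of a power]
= k^(-52)n^24    [quotient of powers; product of powers]

k^(-52)n^24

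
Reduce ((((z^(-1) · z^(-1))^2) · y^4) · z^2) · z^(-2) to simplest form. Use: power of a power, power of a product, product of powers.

y^4z^(-4)

((((z^(-1) · z^(-1))^2) · y^4) · z^2) · z^(-2)
= (((((z^(-1))^2) · ((z^(-1))^2)) · y^4) · z^2) · z^(-2)    [power of a product]
= (((z^(-2) · ((z^(-1))^2)) · y^4) · z^2) · z^(-2)    [power of a power]
= (((z^(-2) · z^(-2)) · y^4) · z^2) · z^(-2)    [power of a power]
= ((z^(-4) · y^4) · z^2) · z^(-2)    [product of powers]
= y^4z^(-4)    [product of powers]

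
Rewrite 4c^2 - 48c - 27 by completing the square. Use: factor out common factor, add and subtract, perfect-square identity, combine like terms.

4(c - 6)^2 - 171

4c^2 - 48c - 27
= 4(c^2 - 12c) - 27    [factor out 4 from the c-terms]
= 4(c^2 - 12c + 36 - 36) - 27    [add and subtract 36 inside the bracket]
= 4(c - 6)^2 - 144 - 27    [perfect-square identity]
= 4(c - 6)^2 - 171    [combine constants]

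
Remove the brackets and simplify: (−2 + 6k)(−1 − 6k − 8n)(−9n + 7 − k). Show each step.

(−2 + 6k)(−1 − 6k − 8n)(−9n + 7 − k)
= (2 + 12k + 16n − 6k − 36k^2 − 48kn)(−9n + 7 − k)    [distributive law]
= (2 + 6k + 16n − 36k^2 − 48kn)(−9n + 7 − k)    [combine like terms]
= −18n + 14 − 2k − 54kn + 42k − 6k^2 − 144n^2 + 112n − 16kn + 324k^2n − 252k^2 + 36k^3 + 432kn^2 − 336kn + 48k^2n    [distributive law]
= 94n + 14 + 40k − 406kn − 258k^2 − 144n^2 + 372k^2n + 36k^3 + 432kn^2    [combine like terms]

94n + 14 + 40k − 406kn − 258k^2 − 144n^2 + 372k^2n + 36k^3 + 432kn^2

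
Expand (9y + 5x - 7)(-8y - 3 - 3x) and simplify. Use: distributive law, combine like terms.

(9y + 5x - 7)(-8y - 3 - 3x)
= -72y^2 - 27y - 27xy - 40xy - 15x - 15x^2 + 56y + 21 + 21x    [distributive law]
= -72y^2 + 29y - 67xy + 6x - 15x^2 + 21    [combine like terms]

-72y^2 + 29y - 67xy + 6x - 15x^2 + 21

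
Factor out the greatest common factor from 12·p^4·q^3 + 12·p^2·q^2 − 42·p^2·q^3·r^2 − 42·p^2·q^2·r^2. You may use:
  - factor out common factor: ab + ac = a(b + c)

12·p^4·q^3 + 12·p^2·q^2 − 42·p^2·q^3·r^2 − 42·p^2·q^2·r^2
= 6(2·p^4·q^3 + 2·p^2·q^2 − 7·p^2·q^3·r^2 − 7·p^2·q^2·r^2)    [factor out 6]
= 6·p^2·q^2(2·p^2·q + 2 − 7·q·r^2 − 7·r^2)    [factor out p^2·q^2]

6·p^2·q^2(2·p^2·q + 2 − 7·q·r^2 − 7·r^2)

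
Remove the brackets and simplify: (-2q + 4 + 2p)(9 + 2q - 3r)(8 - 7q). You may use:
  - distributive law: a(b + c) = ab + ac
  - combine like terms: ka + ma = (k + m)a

-332q + 38q² + 28q³ + 132qr - 42q²r + 288 - 96r + 144p - 94pq - 28pq² - 48pr + 42pqr

(-2q + 4 + 2p)(9 + 2q - 3r)(8 - 7q)
= (-18q - 4q² + 6qr + 36 + 8q - 12r + 18p + 4pq - 6pr)(8 - 7q)    [distributive law]
= (-10q - 4q² + 6qr + 36 - 12r + 18p + 4pq - 6pr)(8 - 7q)    [combine like terms]
= -80q + 70q² - 32q² + 28q³ + 48qr - 42q²r + 288 - 252q - 96r + 84qr + 144p - 126pq + 32pq - 28pq² - 48pr + 42pqr    [distributive law]
= -332q + 38q² + 28q³ + 132qr - 42q²r + 288 - 96r + 144p - 94pq - 28pq² - 48pr + 42pqr    [combine like terms]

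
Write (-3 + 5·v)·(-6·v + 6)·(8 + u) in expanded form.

(-3 + 5·v)·(-6·v + 6)·(8 + u)
= (18·v - 18 - 30·v^2 + 30·v)·(8 + u)    [distributive law]
= (48·v - 18 - 30·v^2)·(8 + u)    [combine like terms]
= 384·v + 48·u·v - 144 - 18·u - 240·v^2 - 30·u·v^2    [distributive law]

384·v + 48·u·v - 144 - 18·u - 240·v^2 - 30·u·v^2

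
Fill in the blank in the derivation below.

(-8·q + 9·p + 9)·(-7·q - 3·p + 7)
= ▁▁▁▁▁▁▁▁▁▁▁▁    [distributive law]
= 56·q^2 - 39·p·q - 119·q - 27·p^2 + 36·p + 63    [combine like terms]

By distributive law:

56·q^2 + 24·p·q - 56·q - 63·p·q - 27·p^2 + 63·p - 63·q - 27·p + 63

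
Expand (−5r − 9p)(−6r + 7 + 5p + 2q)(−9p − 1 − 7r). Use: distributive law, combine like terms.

−473pr² + 215r² − 210r³ + 727pr + 35r + 54p²r + 216pqr + 10qr + 70qr² + 612p² + 63p + 405p³ + 162p²q + 18pq

(−5r − 9p)(−6r + 7 + 5p + 2q)(−9p − 1 − 7r)
= (30r² − 35r − 25pr − 10qr + 54pr − 63p − 45p² − 18pq)(−9p − 1 − 7r)    [distributive law]
= (30r² − 35r + 29pr − 10qr − 63p − 45p² − 18pq)(−9p − 1 − 7r)    [combine like terms]
= −270pr² − 30r² − 210r³ + 315pr + 35r + 245r² − 261p²r − 29pr − 203pr² + 90pqr + 10qr + 70qr² + 567p² + 63p + 441pr + 405p³ + 45p² + 315p²r + 162p²q + 18pq + 126pqr    [distributive law]
= −473pr² + 215r² − 210r³ + 727pr + 35r + 54p²r + 216pqr + 10qr + 70qr² + 612p² + 63p + 405p³ + 162p²q + 18pq    [combine like terms]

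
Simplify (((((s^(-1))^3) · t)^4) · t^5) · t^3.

(((((s^(-1))^3) · t)^4) · t^5) · t^3
= (((((s^(-1))^3)^4) · (t^4)) · t^5) · t^3    [power of a product]
= ((((s^(-1))^12) · (t^4)) · t^5) · t^3    [power of a power]
= ((s^(-12) · (t^4)) · t^5) · t^3    [power of a power]
= s^(-12)t^12    [product of powers]

s^(-12)t^12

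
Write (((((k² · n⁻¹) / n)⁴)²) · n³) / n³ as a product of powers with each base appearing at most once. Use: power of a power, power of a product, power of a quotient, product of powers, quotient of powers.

(((((k² · n⁻¹) / n)⁴)²) · n³) / n³
= ((((k² · n⁻¹) / n)⁸) · n³) / n³    [power of a power]
= ((((k² · n⁻¹)⁸) / (n⁸)) · n³) / n³    [power of a quotient]
= (((((k²)⁸) · ((n⁻¹)⁸)) / (n⁸)) · n³) / n³    [power of a product]
= (((k¹⁶ · ((n⁻¹)⁸)) / (n⁸)) · n³) / n³    [power of a power]
= (((k¹⁶ · n⁻⁸) / (n⁸)) · n³) / n³    [power of a power]
= k¹⁶·n⁻¹⁶    [quotient of powers; product of powers]

k¹⁶·n⁻¹⁶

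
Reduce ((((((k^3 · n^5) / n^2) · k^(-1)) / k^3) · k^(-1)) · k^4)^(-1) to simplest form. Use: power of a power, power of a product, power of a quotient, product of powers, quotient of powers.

((((((k^3 · n^5) / n^2) · k^(-1)) / k^3) · k^(-1)) · k^4)^(-1)
= ((((((k^3 · n^5) / n^2) · k^(-1)) / k^3) · k^(-1))^(-1)) · ((k^4)^(-1))    [power of a product]
= ((((((k^3 · n^5) / n^2) · k^(-1)) / k^3)^(-1)) · ((k^(-1))^(-1))) · ((k^4)^(-1))    [power of a product]
= ((((((k^3 · n^5) / n^2) · k^(-1))^(-1)) / ((k^3)^(-1))) · ((k^(-1))^(-1))) · ((k^4)^(-1))    [power of a quotient]
= ((((((k^3 · n^5) / n^2)^(-1)) · ((k^(-1))^(-1))) / ((k^3)^(-1))) · ((k^(-1))^(-1))) · ((k^4)^(-1))    [power of a product]
= ((((((k^3 · n^5)^(-1)) / ((n^2)^(-1))) · ((k^(-1))^(-1))) / ((k^3)^(-1))) · ((k^(-1))^(-1))) · ((k^4)^(-1))    [power of a quotient]
= (((((((k^3)^(-1)) · ((n^5)^(-1))) / ((n^2)^(-1))) · ((k^(-1))^(-1))) / ((k^3)^(-1))) · ((k^(-1))^(-1))) · ((k^4)^(-1))    [power of a product]
= (((((k^(-3) · ((n^5)^(-1))) / ((n^2)^(-1))) · ((k^(-1))^(-1))) / ((k^3)^(-1))) · ((k^(-1))^(-1))) · ((k^4)^(-1))    [power of a power]
= (((((k^(-3) · n^(-5)) / ((n^2)^(-1))) · ((k^(-1))^(-1))) / ((k^3)^(-1))) · ((k^(-1))^(-1))) · ((k^4)^(-1))    [power of a power]
= (((((k^(-3) · n^(-5)) / n^(-2)) · ((k^(-1))^(-1))) / ((k^3)^(-1))) · ((k^(-1))^(-1))) · ((k^4)^(-1))    [power of a power]
= (((((k^(-3) · n^(-5)) / n^(-2)) · k) / ((k^3)^(-1))) · ((k^(-1))^(-1))) · ((k^4)^(-1))    [power of a power]
= (((((k^(-3) · n^(-5)) / n^(-2)) · k) / k^(-3)) · ((k^(-1))^(-1))) · ((k^4)^(-1))    [power of a power]
= (((((k^(-3) · n^(-5)) / n^(-2)) · k) / k^(-3)) · k) · ((k^4)^(-1))    [power of a power]
= (((((k^(-3) · n^(-5)) / n^(-2)) · k) / k^(-3)) · k) · k^(-4)    [power of a power]
= k^(-2)n^(-3)    [quotient of powers; product of powers]

k^(-2)n^(-3)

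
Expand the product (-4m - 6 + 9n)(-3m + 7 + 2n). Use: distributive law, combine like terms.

(-4m - 6 + 9n)(-3m + 7 + 2n)
= 12m² - 28m - 8mn + 18m - 42 - 12n - 27mn + 63n + 18n²    [distributive law]
= 12m² - 10m - 35mn - 42 + 51n + 18n²    [combine like terms]

12m² - 10m - 35mn - 42 + 51n + 18n²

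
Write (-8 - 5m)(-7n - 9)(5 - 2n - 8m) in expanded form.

136n - 112n^2 - 363mn + 360 - 351m - 70mn^2 - 280m^2n - 360m^2

(-8 - 5m)(-7n - 9)(5 - 2n - 8m)
= (56n + 72 + 35mn + 45m)(5 - 2n - 8m)    [distributive law]
= 280n - 112n^2 - 448mn + 360 - 144n - 576m + 175mn - 70mn^2 - 280m^2n + 225m - 90mn - 360m^2    [distributive law]
= 136n - 112n^2 - 363mn + 360 - 351m - 70mn^2 - 280m^2n - 360m^2    [combine like terms]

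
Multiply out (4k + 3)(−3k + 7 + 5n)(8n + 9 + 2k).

−56k²n − 70k² − 24k³ + 362kn + 213k + 160kn² + 303n + 189 + 120n²

(4k + 3)(−3k + 7 + 5n)(8n + 9 + 2k)
= (−12k² + 28k + 20kn − 9k + 21 + 15n)(8n + 9 + 2k)    [distributive law]
= (−12k² + 19k + 20kn + 21 + 15n)(8n + 9 + 2k)    [combine like terms]
= −96k²n − 108k² − 24k³ + 152kn + 171k + 38k² + 160kn² + 180kn + 40k²n + 168n + 189 + 42k + 120n² + 135n + 30kn    [distributive law]
= −56k²n − 70k² − 24k³ + 362kn + 213k + 160kn² + 303n + 189 + 120n²    [combine like terms]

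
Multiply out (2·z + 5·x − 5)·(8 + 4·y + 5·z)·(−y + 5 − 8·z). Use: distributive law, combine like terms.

(2·z + 5·x − 5)·(8 + 4·y + 5·z)·(−y + 5 − 8·z)
= (16·z + 8·y·z + 10·z^2 + 40·x + 20·x·y + 25·x·z − 40 − 20·y − 25·z)·(−y + 5 − 8·z)    [distributive law]
= (−9·z + 8·y·z + 10·z^2 + 40·x + 20·x·y + 25·x·z − 40 − 20·y)·(−y + 5 − 8·z)    [combine like terms]
= 9·y·z − 45·z + 72·z^2 − 8·y^2·z + 40·y·z − 64·y·z^2 − 10·y·z^2 + 50·z^2 − 80·z^3 − 40·x·y + 200·x − 320·x·z − 20·x·y^2 + 100·x·y − 160·x·y·z − 25·x·y·z + 125·x·z − 200·x·z^2 + 40·y − 200 + 320·z + 20·y^2 − 100·y + 160·y·z    [distributive law]
= 209·y·z + 275·z + 122·z^2 − 8·y^2·z − 74·y·z^2 − 80·z^3 + 60·x·y + 200·x − 195·x·z − 20·x·y^2 − 185·x·y·z − 200·x·z^2 − 60·y − 200 + 20·y^2    [combine like terms]

209·y·z + 275·z + 122·z^2 − 8·y^2·z − 74·y·z^2 − 80·z^3 + 60·x·y + 200·x − 195·x·z − 20·x·y^2 − 185·x·y·z − 200·x·z^2 − 60·y − 200 + 20·y^2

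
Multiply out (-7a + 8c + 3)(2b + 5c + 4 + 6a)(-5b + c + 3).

(-7a + 8c + 3)(2b + 5c + 4 + 6a)(-5b + c + 3)
= (-14ab - 35ac - 28a - 42a^2 + 16bc + 40c^2 + 32c + 48ac + 6b + 15c + 12 + 18a)(-5b + c + 3)    [distributive law]
= (-14ab + 13ac - 10a - 42a^2 + 16bc + 40c^2 + 47c + 6b + 12)(-5b + c + 3)    [combine like terms]
= 70ab^2 - 14abc - 42ab - 65abc + 13ac^2 + 39ac + 50ab - 10ac - 30a + 210a^2b - 42a^2c - 126a^2 - 80b^2c + 16bc^2 + 48bc - 200bc^2 + 40c^3 + 120c^2 - 235bc + 47c^2 + 141c - 30b^2 + 6bc + 18b - 60b + 12c + 36    [distributive law]
= 70ab^2 - 79abc + 8ab + 13ac^2 + 29ac - 30a + 210a^2b - 42a^2c - 126a^2 - 80b^2c - 184bc^2 - 181bc + 40c^3 + 167c^2 + 153c - 30b^2 - 42b + 36    [combine like terms]

70ab^2 - 79abc + 8ab + 13ac^2 + 29ac - 30a + 210a^2b - 42a^2c - 126a^2 - 80b^2c - 184bc^2 - 181bc + 40c^3 + 167c^2 + 153c - 30b^2 - 42b + 36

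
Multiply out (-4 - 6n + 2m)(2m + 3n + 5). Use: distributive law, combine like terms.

2m - 42n - 20 - 6mn - 18n² + 4m²

(-4 - 6n + 2m)(2m + 3n + 5)
= -8m - 12n - 20 - 12mn - 18n² - 30n + 4m² + 6mn + 10m    [distributive law]
= 2m - 42n - 20 - 6mn - 18n² + 4m²    [combine like terms]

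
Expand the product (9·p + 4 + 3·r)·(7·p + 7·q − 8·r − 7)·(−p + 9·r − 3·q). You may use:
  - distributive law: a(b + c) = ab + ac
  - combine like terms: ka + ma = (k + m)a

−63·p³ + 618·p²·r − 252·p²·q + 699·p·q·r − 189·p·q² − 435·p·r² + 35·p² − 262·p·r + 77·p·q + 411·q·r − 84·q² − 477·r² + 28·p − 252·r + 84·q + 261·q·r² − 63·q²·r − 216·r³

(9·p + 4 + 3·r)·(7·p + 7·q − 8·r − 7)·(−p + 9·r − 3·q)
= (63·p² + 63·p·q − 72·p·r − 63·p + 28·p + 28·q − 32·r − 28 + 21·p·r + 21·q·r − 24·r² − 21·r)·(−p + 9·r − 3·q)    [distributive law]
= (63·p² + 63·p·q − 51·p·r − 35·p + 28·q − 53·r − 28 + 21·q·r − 24·r²)·(−p + 9·r − 3·q)    [combine like terms]
= −63·p³ + 567·p²·r − 189·p²·q − 63·p²·q + 567·p·q·r − 189·p·q² + 51·p²·r − 459·p·r² + 153·p·q·r + 35·p² − 315·p·r + 105·p·q − 28·p·q + 252·q·r − 84·q² + 53·p·r − 477·r² + 159·q·r + 28·p − 252·r + 84·q − 21·p·q·r + 189·q·r² − 63·q²·r + 24·p·r² − 216·r³ + 72·q·r²    [distributive law]
= −63·p³ + 618·p²·r − 252·p²·q + 699·p·q·r − 189·p·q² − 435·p·r² + 35·p² − 262·p·r + 77·p·q + 411·q·r − 84·q² − 477·r² + 28·p − 252·r + 84·q + 261·q·r² − 63·q²·r − 216·r³    [combine like terms]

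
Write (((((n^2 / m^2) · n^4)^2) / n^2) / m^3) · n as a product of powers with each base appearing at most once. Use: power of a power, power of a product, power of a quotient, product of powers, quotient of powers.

m^(-7)n^11

(((((n^2 / m^2) · n^4)^2) / n^2) / m^3) · n
= (((((n^2 / m^2)^2) · ((n^4)^2)) / n^2) / m^3) · n    [power of a product]
= ((((((n^2)^2) / ((m^2)^2)) · ((n^4)^2)) / n^2) / m^3) · n    [power of a quotient]
= ((((n^4 / ((m^2)^2)) · ((n^4)^2)) / n^2) / m^3) · n    [power of a power]
= ((((n^4 / m^4) · ((n^4)^2)) / n^2) / m^3) · n    [power of a power]
= ((((n^4 / m^4) · n^8) / n^2) / m^3) · n    [power of a power]
= m^(-7)n^11    [quotient of powers; product of powers]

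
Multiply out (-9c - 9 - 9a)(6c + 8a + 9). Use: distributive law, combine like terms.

-54c² - 126ac - 135c - 153a - 81 - 72a²

(-9c - 9 - 9a)(6c + 8a + 9)
= -54c² - 72ac - 81c - 54c - 72a - 81 - 54ac - 72a² - 81a    [distributive law]
= -54c² - 126ac - 135c - 153a - 81 - 72a²    [combine like terms]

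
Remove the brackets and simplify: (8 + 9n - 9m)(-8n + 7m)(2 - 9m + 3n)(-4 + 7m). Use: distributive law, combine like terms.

512n - 4952mn + 12714m^2n + 1344n^2 - 6564mn^2 - 448m + 3304m^2 - 6678m^3 + 7371m^2n^2 + 864n^3 - 1512mn^3 - 9828m^3n + 3969m^4

(8 + 9n - 9m)(-8n + 7m)(2 - 9m + 3n)(-4 + 7m)
= (-64n + 56m - 72n^2 + 63mn + 72mn - 63m^2)(2 - 9m + 3n)(-4 + 7m)    [distributive law]
= (-64n + 56m - 72n^2 + 135mn - 63m^2)(2 - 9m + 3n)(-4 + 7m)    [combine like terms]
= (-128n + 576mn - 192n^2 + 112m - 504m^2 + 168mn - 144n^2 + 648mn^2 - 216n^3 + 270mn - 1215m^2n + 405mn^2 - 126m^2 + 567m^3 - 189m^2n)(-4 + 7m)    [distributive law]
= (-128n + 1014mn - 336n^2 + 112m - 630m^2 + 1053mn^2 - 216n^3 - 1404m^2n + 567m^3)(-4 + 7m)    [combine like terms]
= 512n - 896mn - 4056mn + 7098m^2n + 1344n^2 - 2352mn^2 - 448m + 784m^2 + 2520m^2 - 4410m^3 - 4212mn^2 + 7371m^2n^2 + 864n^3 - 1512mn^3 + 5616m^2n - 9828m^3n - 2268m^3 + 3969m^4    [distributive law]
= 512n - 4952mn + 12714m^2n + 1344n^2 - 6564mn^2 - 448m + 3304m^2 - 6678m^3 + 7371m^2n^2 + 864n^3 - 1512mn^3 - 9828m^3n + 3969m^4    [combine like terms]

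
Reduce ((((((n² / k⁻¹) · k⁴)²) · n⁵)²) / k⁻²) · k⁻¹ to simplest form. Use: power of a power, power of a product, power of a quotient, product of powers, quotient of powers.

((((((n² / k⁻¹) · k⁴)²) · n⁵)²) / k⁻²) · k⁻¹
= ((((((n² / k⁻¹) · k⁴)²)²) · ((n⁵)²)) / k⁻²) · k⁻¹    [power of a product]
= (((((n² / k⁻¹) · k⁴)⁴) · ((n⁵)²)) / k⁻²) · k⁻¹    [power of a power]
= (((((n² / k⁻¹)⁴) · ((k⁴)⁴)) · ((n⁵)²)) / k⁻²) · k⁻¹    [power of a product]
= ((((((n²)⁴) / ((k⁻¹)⁴)) · ((k⁴)⁴)) · ((n⁵)²)) / k⁻²) · k⁻¹    [power of a quotient]
= ((((n⁸ / ((k⁻¹)⁴)) · ((k⁴)⁴)) · ((n⁵)²)) / k⁻²) · k⁻¹    [power of a power]
= ((((n⁸ / k⁻⁴) · ((k⁴)⁴)) · ((n⁵)²)) / k⁻²) · k⁻¹    [power of a power]
= ((((n⁸ / k⁻⁴) · k¹⁶) · ((n⁵)²)) / k⁻²) · k⁻¹    [power of a power]
= ((((n⁸ / k⁻⁴) · k¹⁶) · n¹⁰) / k⁻²) · k⁻¹    [power of a power]
= k²¹n¹⁸    [quotient of powers; product of powers]

k²¹n¹⁸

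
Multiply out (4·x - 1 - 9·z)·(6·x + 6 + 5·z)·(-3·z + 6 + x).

-106·x^2·z + 162·x^2 + 24·x^3 - 317·x·z + 102·x + 57·x·z^2 - 336·z - 36 - 93·z^2 + 135·z^3

(4·x - 1 - 9·z)·(6·x + 6 + 5·z)·(-3·z + 6 + x)
= (24·x^2 + 24·x + 20·x·z - 6·x - 6 - 5·z - 54·x·z - 54·z - 45·z^2)·(-3·z + 6 + x)    [distributive law]
= (24·x^2 + 18·x - 34·x·z - 6 - 59·z - 45·z^2)·(-3·z + 6 + x)    [combine like terms]
= -72·x^2·z + 144·x^2 + 24·x^3 - 54·x·z + 108·x + 18·x^2 + 102·x·z^2 - 204·x·z - 34·x^2·z + 18·z - 36 - 6·x + 177·z^2 - 354·z - 59·x·z + 135·z^3 - 270·z^2 - 45·x·z^2    [distributive law]
= -106·x^2·z + 162·x^2 + 24·x^3 - 317·x·z + 102·x + 57·x·z^2 - 336·z - 36 - 93·z^2 + 135·z^3    [combine like terms]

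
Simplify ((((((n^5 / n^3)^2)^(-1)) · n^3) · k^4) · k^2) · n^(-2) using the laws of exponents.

((((((n^5 / n^3)^2)^(-1)) · n^3) · k^4) · k^2) · n^(-2)
= (((((n^5 / n^3)^(-2)) · n^3) · k^4) · k^2) · n^(-2)    [power of a power]
= ((((((n^5)^(-2)) / ((n^3)^(-2))) · n^3) · k^4) · k^2) · n^(-2)    [power of a quotient]
= ((((n^(-10) / ((n^3)^(-2))) · n^3) · k^4) · k^2) · n^(-2)    [power of a power]
= ((((n^(-10) / n^(-6)) · n^3) · k^4) · k^2) · n^(-2)    [power of a power]
= (((n^(-4) · n^3) · k^4) · k^2) · n^(-2)    [quotient of powers]
= ((n^(-1) · k^4) · k^2) · n^(-2)    [product of powers]
= k^6·n^(-3)    [product of powers]

k^6·n^(-3)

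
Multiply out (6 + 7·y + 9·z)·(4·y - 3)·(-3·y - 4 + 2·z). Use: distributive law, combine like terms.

(6 + 7·y + 9·z)·(4·y - 3)·(-3·y - 4 + 2·z)
= (24·y - 18 + 28·y² - 21·y + 36·y·z - 27·z)·(-3·y - 4 + 2·z)    [distributive law]
= (3·y - 18 + 28·y² + 36·y·z - 27·z)·(-3·y - 4 + 2·z)    [combine like terms]
= -9·y² - 12·y + 6·y·z + 54·y + 72 - 36·z - 84·y³ - 112·y² + 56·y²·z - 108·y²·z - 144·y·z + 72·y·z² + 81·y·z + 108·z - 54·z²    [distributive law]
= -121·y² + 42·y - 57·y·z + 72 + 72·z - 84·y³ - 52·y²·z + 72·y·z² - 54·z²    [combine like terms]

-121·y² + 42·y - 57·y·z + 72 + 72·z - 84·y³ - 52·y²·z + 72·y·z² - 54·z²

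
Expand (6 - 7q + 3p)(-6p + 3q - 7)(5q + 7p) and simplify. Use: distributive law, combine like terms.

(6 - 7q + 3p)(-6p + 3q - 7)(5q + 7p)
= (-36p + 18q - 42 + 42pq - 21q² + 49q - 18p² + 9pq - 21p)(5q + 7p)    [distributive law]
= (-57p + 67q - 42 + 51pq - 21q² - 18p²)(5q + 7p)    [combine like terms]
= -285pq - 399p² + 335q² + 469pq - 210q - 294p + 255pq² + 357p²q - 105q³ - 147pq² - 90p²q - 126p³    [distributive law]
= 184pq - 399p² + 335q² - 210q - 294p + 108pq² + 267p²q - 105q³ - 126p³    [combine like terms]

184pq - 399p² + 335q² - 210q - 294p + 108pq² + 267p²q - 105q³ - 126p³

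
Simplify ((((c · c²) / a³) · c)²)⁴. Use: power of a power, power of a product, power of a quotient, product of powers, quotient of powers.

((((c · c²) / a³) · c)²)⁴
= (((c · c²) / a³) · c)⁸    [power of a power]
= (((c · c²) / a³)⁸) · (c⁸)    [power of a product]
= (((c · c²)⁸) / ((a³)⁸)) · (c⁸)    [power of a quotient]
= (((c⁸) · ((c²)⁸)) / ((a³)⁸)) · (c⁸)    [power of a product]
= ((c⁸ · c¹⁶) / ((a³)⁸)) · (c⁸)    [power of a power]
= (c²⁴ / ((a³)⁸)) · (c⁸)    [product of powers]
= (c²⁴ / a²⁴) · (c⁸)    [power of a power]
= a⁻²⁴c³²    [quotient of powers; product of powers]

a⁻²⁴c³²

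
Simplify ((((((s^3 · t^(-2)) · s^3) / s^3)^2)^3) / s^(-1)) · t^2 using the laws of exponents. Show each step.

((((((s^3 · t^(-2)) · s^3) / s^3)^2)^3) / s^(-1)) · t^2
= (((((s^3 · t^(-2)) · s^3) / s^3)^6) / s^(-1)) · t^2    [power of a power]
= (((((s^3 · t^(-2)) · s^3)^6) / ((s^3)^6)) / s^(-1)) · t^2    [power of a quotient]
= (((((s^3 · t^(-2))^6) · ((s^3)^6)) / ((s^3)^6)) / s^(-1)) · t^2    [power of a product]
= ((((((s^3)^6) · ((t^(-2))^6)) · ((s^3)^6)) / ((s^3)^6)) / s^(-1)) · t^2    [power of a product]
= ((((s^18 · ((t^(-2))^6)) · ((s^3)^6)) / ((s^3)^6)) / s^(-1)) · t^2    [power of a power]
= ((((s^18 · t^(-12)) · ((s^3)^6)) / ((s^3)^6)) / s^(-1)) · t^2    [power of a power]
= ((((s^18 · t^(-12)) · s^18) / ((s^3)^6)) / s^(-1)) · t^2    [power of a power]
= ((((s^18 · t^(-12)) · s^18) / s^18) / s^(-1)) · t^2    [power of a power]
= s^19t^(-10)    [quotient of powers; product of powers]

s^19t^(-10)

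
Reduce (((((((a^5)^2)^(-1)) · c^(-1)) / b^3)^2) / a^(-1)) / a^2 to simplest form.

a^(-21)·b^(-6)·c^(-2)

(((((((a^5)^2)^(-1)) · c^(-1)) / b^3)^2) / a^(-1)) / a^2
= (((((((a^5)^2)^(-1)) · c^(-1))^2) / ((b^3)^2)) / a^(-1)) / a^2    [power of a quotient]
= (((((((a^5)^2)^(-1))^2) · ((c^(-1))^2)) / ((b^3)^2)) / a^(-1)) / a^2    [power of a product]
= ((((((a^5)^2)^(-2)) · ((c^(-1))^2)) / ((b^3)^2)) / a^(-1)) / a^2    [power of a power]
= (((((a^5)^(-4)) · ((c^(-1))^2)) / ((b^3)^2)) / a^(-1)) / a^2    [power of a power]
= (((a^(-20) · ((c^(-1))^2)) / ((b^3)^2)) / a^(-1)) / a^2    [power of a power]
= (((a^(-20) · c^(-2)) / ((b^3)^2)) / a^(-1)) / a^2    [power of a power]
= (((a^(-20) · c^(-2)) / b^6) / a^(-1)) / a^2    [power of a power]
= a^(-21)·b^(-6)·c^(-2)    [quotient of powers; product of powers]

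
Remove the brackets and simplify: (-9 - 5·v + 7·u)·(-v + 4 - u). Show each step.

(-9 - 5·v + 7·u)·(-v + 4 - u)
= 9·v - 36 + 9·u + 5·v^2 - 20·v + 5·u·v - 7·u·v + 28·u - 7·u^2    [distributive law]
= -11·v - 36 + 37·u + 5·v^2 - 2·u·v - 7·u^2    [combine like terms]

-11·v - 36 + 37·u + 5·v^2 - 2·u·v - 7·u^2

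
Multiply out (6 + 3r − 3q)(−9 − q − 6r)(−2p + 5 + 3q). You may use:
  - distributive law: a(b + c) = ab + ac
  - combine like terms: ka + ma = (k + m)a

108p − 270 − 57q − 42pq + 78q^2 + 126pr − 315r − 114qr − 30pqr + 45q^2r + 36pr^2 − 90r^2 − 54qr^2 − 6pq^2 + 9q^3

(6 + 3r − 3q)(−9 − q − 6r)(−2p + 5 + 3q)
= (−54 − 6q − 36r − 27r − 3qr − 18r^2 + 27q + 3q^2 + 18qr)(−2p + 5 + 3q)    [distributive law]
= (−54 + 21q − 63r + 15qr − 18r^2 + 3q^2)(−2p + 5 + 3q)    [combine like terms]
= 108p − 270 − 162q − 42pq + 105q + 63q^2 + 126pr − 315r − 189qr − 30pqr + 75qr + 45q^2r + 36pr^2 − 90r^2 − 54qr^2 − 6pq^2 + 15q^2 + 9q^3    [distributive law]
= 108p − 270 − 57q − 42pq + 78q^2 + 126pr − 315r − 114qr − 30pqr + 45q^2r + 36pr^2 − 90r^2 − 54qr^2 − 6pq^2 + 9q^3    [combine like terms]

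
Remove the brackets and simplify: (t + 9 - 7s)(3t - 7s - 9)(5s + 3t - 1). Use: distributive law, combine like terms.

(t + 9 - 7s)(3t - 7s - 9)(5s + 3t - 1)
= (3t^2 - 7st - 9t + 27t - 63s - 81 - 21st + 49s^2 + 63s)(5s + 3t - 1)    [distributive law]
= (3t^2 - 28st + 18t - 81 + 49s^2)(5s + 3t - 1)    [combine like terms]
= 15st^2 + 9t^3 - 3t^2 - 140s^2t - 84st^2 + 28st + 90st + 54t^2 - 18t - 405s - 243t + 81 + 245s^3 + 147s^2t - 49s^2    [distributive law]
= -69st^2 + 9t^3 + 51t^2 + 7s^2t + 118st - 261t - 405s + 81 + 245s^3 - 49s^2    [combine like terms]

-69st^2 + 9t^3 + 51t^2 + 7s^2t + 118st - 261t - 405s + 81 + 245s^3 - 49s^2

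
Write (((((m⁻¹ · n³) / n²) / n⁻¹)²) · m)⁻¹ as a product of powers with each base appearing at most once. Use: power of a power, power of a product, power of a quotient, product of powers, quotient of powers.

m·n⁻⁴

(((((m⁻¹ · n³) / n²) / n⁻¹)²) · m)⁻¹
= (((((m⁻¹ · n³) / n²) / n⁻¹)²)⁻¹) · (m⁻¹)    [power of a product]
= ((((m⁻¹ · n³) / n²) / n⁻¹)⁻²) · (m⁻¹)    [power of a power]
= ((((m⁻¹ · n³) / n²)⁻²) / ((n⁻¹)⁻²)) · (m⁻¹)    [power of a quotient]
= ((((m⁻¹ · n³)⁻²) / ((n²)⁻²)) / ((n⁻¹)⁻²)) · (m⁻¹)    [power of a quotient]
= (((((m⁻¹)⁻²) · ((n³)⁻²)) / ((n²)⁻²)) / ((n⁻¹)⁻²)) · (m⁻¹)    [power of a product]
= (((m² · ((n³)⁻²)) / ((n²)⁻²)) / ((n⁻¹)⁻²)) · (m⁻¹)    [power of a power]
= (((m² · n⁻⁶) / ((n²)⁻²)) / ((n⁻¹)⁻²)) · (m⁻¹)    [power of a power]
= (((m² · n⁻⁶) / n⁻⁴) / ((n⁻¹)⁻²)) · (m⁻¹)    [power of a power]
= (((m² · n⁻⁶) / n⁻⁴) / n²) · (m⁻¹)    [power of a power]
= m·n⁻⁴    [quotient of powers; product of powers]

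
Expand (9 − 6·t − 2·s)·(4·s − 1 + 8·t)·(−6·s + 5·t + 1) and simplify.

(9 − 6·t − 2·s)·(4·s − 1 + 8·t)·(−6·s + 5·t + 1)
= (36·s − 9 + 72·t − 24·s·t + 6·t − 48·t^2 − 8·s^2 + 2·s − 16·s·t)·(−6·s + 5·t + 1)    [distributive law]
= (38·s − 9 + 78·t − 40·s·t − 48·t^2 − 8·s^2)·(−6·s + 5·t + 1)    [combine like terms]
= −228·s^2 + 190·s·t + 38·s + 54·s − 45·t − 9 − 468·s·t + 390·t^2 + 78·t + 240·s^2·t − 200·s·t^2 − 40·s·t + 288·s·t^2 − 240·t^3 − 48·t^2 + 48·s^3 − 40·s^2·t − 8·s^2    [distributive law]
= −236·s^2 − 318·s·t + 92·s + 33·t − 9 + 342·t^2 + 200·s^2·t + 88·s·t^2 − 240·t^3 + 48·s^3    [combine like terms]

−236·s^2 − 318·s·t + 92·s + 33·t − 9 + 342·t^2 + 200·s^2·t + 88·s·t^2 − 240·t^3 + 48·s^3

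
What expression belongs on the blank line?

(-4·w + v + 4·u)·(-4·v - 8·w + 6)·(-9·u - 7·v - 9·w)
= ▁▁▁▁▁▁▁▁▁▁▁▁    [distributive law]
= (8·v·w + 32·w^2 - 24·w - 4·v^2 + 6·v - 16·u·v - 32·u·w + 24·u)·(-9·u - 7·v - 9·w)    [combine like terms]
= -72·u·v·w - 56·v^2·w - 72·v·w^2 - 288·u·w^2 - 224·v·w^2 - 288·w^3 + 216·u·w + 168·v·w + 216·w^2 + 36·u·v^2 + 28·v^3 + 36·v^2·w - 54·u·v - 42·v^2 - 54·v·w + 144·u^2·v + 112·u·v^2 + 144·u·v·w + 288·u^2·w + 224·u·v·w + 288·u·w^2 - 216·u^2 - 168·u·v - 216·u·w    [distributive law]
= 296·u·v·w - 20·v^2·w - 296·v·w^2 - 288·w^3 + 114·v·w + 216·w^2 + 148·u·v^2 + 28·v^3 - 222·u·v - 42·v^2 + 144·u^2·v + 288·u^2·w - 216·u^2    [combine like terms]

After distributive law, the bracketed line is:

(16·v·w + 32·w^2 - 24·w - 4·v^2 - 8·v·w + 6·v - 16·u·v - 32·u·w + 24·u)·(-9·u - 7·v - 9·w)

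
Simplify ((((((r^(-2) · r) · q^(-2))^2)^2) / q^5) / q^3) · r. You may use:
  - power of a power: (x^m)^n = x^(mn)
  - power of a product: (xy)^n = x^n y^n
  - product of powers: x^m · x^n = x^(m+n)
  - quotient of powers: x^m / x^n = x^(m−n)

q^(-16)·r^(-3)

((((((r^(-2) · r) · q^(-2))^2)^2) / q^5) / q^3) · r
= (((((r^(-2) · r) · q^(-2))^4) / q^5) / q^3) · r    [power of a power]
= (((((r^(-2) · r)^4) · ((q^(-2))^4)) / q^5) / q^3) · r    [power of a product]
= ((((((r^(-2))^4) · (r^4)) · ((q^(-2))^4)) / q^5) / q^3) · r    [power of a product]
= ((((r^(-8) · (r^4)) · ((q^(-2))^4)) / q^5) / q^3) · r    [power of a power]
= (((r^(-4) · ((q^(-2))^4)) / q^5) / q^3) · r    [product of powers]
= (((r^(-4) · q^(-8)) / q^5) / q^3) · r    [power of a power]
= q^(-16)·r^(-3)    [quotient of powers; product of powers]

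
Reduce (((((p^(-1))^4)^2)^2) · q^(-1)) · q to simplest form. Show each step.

p^(-16)

(((((p^(-1))^4)^2)^2) · q^(-1)) · q
= ((((p^(-1))^4)^4) · q^(-1)) · q    [power of a power]
= (((p^(-1))^16) · q^(-1)) · q    [power of a power]
= (p^(-16) · q^(-1)) · q    [power of a power]
= p^(-16)    [product of powers]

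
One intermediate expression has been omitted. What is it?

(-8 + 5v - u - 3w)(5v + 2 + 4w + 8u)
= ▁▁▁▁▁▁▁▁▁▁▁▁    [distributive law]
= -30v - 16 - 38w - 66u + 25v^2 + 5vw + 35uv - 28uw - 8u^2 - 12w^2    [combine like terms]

Applying distributive law to the line above:

-40v - 16 - 32w - 64u + 25v^2 + 10v + 20vw + 40uv - 5uv - 2u - 4uw - 8u^2 - 15vw - 6w - 12w^2 - 24uw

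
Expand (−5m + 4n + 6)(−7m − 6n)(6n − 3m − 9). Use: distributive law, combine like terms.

204m²n − 105m³ − 189m² + 84mn² − 162mn − 144n³ + 378m + 324n

(−5m + 4n + 6)(−7m − 6n)(6n − 3m − 9)
= (35m² + 30mn − 28mn − 24n² − 42m − 36n)(6n − 3m − 9)    [distributive law]
= (35m² + 2mn − 24n² − 42m − 36n)(6n − 3m − 9)    [combine like terms]
= 210m²n − 105m³ − 315m² + 12mn² − 6m²n − 18mn − 144n³ + 72mn² + 216n² − 252mn + 126m² + 378m − 216n² + 108mn + 324n    [distributive law]
= 204m²n − 105m³ − 189m² + 84mn² − 162mn − 144n³ + 378m + 324n    [combine like terms]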